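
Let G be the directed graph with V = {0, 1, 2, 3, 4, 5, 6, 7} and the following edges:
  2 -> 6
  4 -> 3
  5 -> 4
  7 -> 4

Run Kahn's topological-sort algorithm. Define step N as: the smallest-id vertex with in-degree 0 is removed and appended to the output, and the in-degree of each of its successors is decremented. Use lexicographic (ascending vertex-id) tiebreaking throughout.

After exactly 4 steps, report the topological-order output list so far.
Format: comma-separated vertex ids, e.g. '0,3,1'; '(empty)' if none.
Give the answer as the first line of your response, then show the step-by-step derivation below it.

0,1,2,5

step 1: output 0; order=[0]; indeg=(0,0,0,1,2,0,1,0)
step 2: output 1; order=[0,1]; indeg=(0,0,0,1,2,0,1,0)
step 3: output 2; order=[0,1,2]; indeg=(0,0,0,1,2,0,0,0)
step 4: output 5; order=[0,1,2,5]; indeg=(0,0,0,1,1,0,0,0)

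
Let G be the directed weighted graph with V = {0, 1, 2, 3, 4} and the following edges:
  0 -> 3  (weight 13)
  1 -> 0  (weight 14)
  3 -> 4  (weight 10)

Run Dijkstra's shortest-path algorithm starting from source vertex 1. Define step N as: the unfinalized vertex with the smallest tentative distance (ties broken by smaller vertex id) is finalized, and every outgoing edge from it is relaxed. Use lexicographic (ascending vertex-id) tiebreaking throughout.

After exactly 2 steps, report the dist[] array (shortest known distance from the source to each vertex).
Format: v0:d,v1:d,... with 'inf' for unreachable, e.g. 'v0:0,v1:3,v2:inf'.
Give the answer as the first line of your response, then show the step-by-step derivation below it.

v0:14,v1:0,v2:inf,v3:27,v4:inf

step 1: dist = v0:14,v1:0,v2:inf,v3:inf,v4:inf
step 2: dist = v0:14,v1:0,v2:inf,v3:27,v4:inf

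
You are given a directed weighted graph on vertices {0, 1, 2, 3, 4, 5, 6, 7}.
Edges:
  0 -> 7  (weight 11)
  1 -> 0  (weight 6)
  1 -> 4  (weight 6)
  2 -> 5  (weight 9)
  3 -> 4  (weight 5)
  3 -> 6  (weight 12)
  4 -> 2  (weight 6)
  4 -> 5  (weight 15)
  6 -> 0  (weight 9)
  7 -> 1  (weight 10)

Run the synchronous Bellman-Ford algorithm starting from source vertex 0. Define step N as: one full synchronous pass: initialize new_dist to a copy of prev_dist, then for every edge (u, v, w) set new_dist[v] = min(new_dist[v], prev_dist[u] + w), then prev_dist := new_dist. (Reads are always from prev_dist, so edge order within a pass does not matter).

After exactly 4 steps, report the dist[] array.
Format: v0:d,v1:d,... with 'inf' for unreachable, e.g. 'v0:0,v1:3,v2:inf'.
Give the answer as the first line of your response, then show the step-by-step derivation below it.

v0:0,v1:21,v2:33,v3:inf,v4:27,v5:42,v6:inf,v7:11

step 1: dist = v0:0,v1:inf,v2:inf,v3:inf,v4:inf,v5:inf,v6:inf,v7:11
step 2: dist = v0:0,v1:21,v2:inf,v3:inf,v4:inf,v5:inf,v6:inf,v7:11
step 3: dist = v0:0,v1:21,v2:inf,v3:inf,v4:27,v5:inf,v6:inf,v7:11
step 4: dist = v0:0,v1:21,v2:33,v3:inf,v4:27,v5:42,v6:inf,v7:11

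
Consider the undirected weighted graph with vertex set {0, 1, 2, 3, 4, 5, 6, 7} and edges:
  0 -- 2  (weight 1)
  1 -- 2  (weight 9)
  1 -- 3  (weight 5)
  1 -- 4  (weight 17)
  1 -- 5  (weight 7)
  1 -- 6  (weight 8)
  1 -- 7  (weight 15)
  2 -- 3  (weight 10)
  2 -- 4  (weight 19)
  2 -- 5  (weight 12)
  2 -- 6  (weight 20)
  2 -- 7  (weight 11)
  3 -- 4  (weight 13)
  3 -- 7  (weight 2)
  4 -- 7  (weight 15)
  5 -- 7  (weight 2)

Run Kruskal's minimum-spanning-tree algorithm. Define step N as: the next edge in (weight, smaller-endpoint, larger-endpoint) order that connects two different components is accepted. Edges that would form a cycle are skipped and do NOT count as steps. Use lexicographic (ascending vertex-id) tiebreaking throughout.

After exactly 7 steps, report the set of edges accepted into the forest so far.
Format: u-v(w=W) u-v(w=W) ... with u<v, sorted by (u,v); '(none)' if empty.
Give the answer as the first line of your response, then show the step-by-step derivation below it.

0-2(w=1) 1-2(w=9) 1-3(w=5) 1-6(w=8) 3-4(w=13) 3-7(w=2) 5-7(w=2)

step 1: add edge 0-2 (w=1); MST = {0-2(w=1)}
step 2: add edge 3-7 (w=2); MST = {0-2(w=1) 3-7(w=2)}
step 3: add edge 5-7 (w=2); MST = {0-2(w=1) 3-7(w=2) 5-7(w=2)}
step 4: add edge 1-3 (w=5); MST = {0-2(w=1) 1-3(w=5) 3-7(w=2) 5-7(w=2)}
step 5: add edge 1-6 (w=8); MST = {0-2(w=1) 1-3(w=5) 1-6(w=8) 3-7(w=2) 5-7(w=2)}
step 6: add edge 1-2 (w=9); MST = {0-2(w=1) 1-2(w=9) 1-3(w=5) 1-6(w=8) 3-7(w=2) 5-7(w=2)}
step 7: add edge 3-4 (w=13); MST = {0-2(w=1) 1-2(w=9) 1-3(w=5) 1-6(w=8) 3-4(w=13) 3-7(w=2) 5-7(w=2)}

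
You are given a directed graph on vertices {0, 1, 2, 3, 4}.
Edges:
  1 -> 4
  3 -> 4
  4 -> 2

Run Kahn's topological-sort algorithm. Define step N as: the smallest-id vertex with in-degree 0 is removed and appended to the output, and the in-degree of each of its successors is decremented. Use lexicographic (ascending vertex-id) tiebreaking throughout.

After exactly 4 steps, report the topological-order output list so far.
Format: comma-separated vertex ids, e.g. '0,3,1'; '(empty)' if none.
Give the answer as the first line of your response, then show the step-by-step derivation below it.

0,1,3,4

step 1: output 0; order=[0]; indeg=(0,0,1,0,2)
step 2: output 1; order=[0,1]; indeg=(0,0,1,0,1)
step 3: output 3; order=[0,1,3]; indeg=(0,0,1,0,0)
step 4: output 4; order=[0,1,3,4]; indeg=(0,0,0,0,0)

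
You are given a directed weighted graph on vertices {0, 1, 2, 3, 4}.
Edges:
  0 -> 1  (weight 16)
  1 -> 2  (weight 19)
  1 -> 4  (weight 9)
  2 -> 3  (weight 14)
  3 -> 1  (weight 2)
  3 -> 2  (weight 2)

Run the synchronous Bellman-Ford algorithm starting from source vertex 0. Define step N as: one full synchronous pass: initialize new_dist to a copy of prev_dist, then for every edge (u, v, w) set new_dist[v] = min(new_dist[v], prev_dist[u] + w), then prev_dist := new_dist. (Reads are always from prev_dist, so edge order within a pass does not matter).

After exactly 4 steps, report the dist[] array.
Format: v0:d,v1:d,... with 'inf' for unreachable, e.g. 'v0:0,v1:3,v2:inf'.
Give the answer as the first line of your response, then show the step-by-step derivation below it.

v0:0,v1:16,v2:35,v3:49,v4:25

step 1: dist = v0:0,v1:16,v2:inf,v3:inf,v4:inf
step 2: dist = v0:0,v1:16,v2:35,v3:inf,v4:25
step 3: dist = v0:0,v1:16,v2:35,v3:49,v4:25
step 4: dist = v0:0,v1:16,v2:35,v3:49,v4:25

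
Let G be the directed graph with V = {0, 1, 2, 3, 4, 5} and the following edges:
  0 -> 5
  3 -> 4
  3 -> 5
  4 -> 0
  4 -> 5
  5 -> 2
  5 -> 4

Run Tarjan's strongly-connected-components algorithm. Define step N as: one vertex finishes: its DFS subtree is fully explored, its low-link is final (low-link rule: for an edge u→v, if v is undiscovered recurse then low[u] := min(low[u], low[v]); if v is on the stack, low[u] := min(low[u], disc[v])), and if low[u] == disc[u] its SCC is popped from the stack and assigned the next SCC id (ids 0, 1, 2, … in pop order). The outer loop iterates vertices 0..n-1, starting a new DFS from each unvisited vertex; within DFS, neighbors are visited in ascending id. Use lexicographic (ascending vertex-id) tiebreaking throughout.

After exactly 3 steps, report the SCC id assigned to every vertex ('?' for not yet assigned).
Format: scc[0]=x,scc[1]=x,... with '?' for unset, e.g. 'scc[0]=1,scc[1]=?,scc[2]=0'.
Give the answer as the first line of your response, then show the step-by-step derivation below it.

scc[0]=?,scc[1]=?,scc[2]=0,scc[3]=?,scc[4]=?,scc[5]=?

step 1: low=(low[0]=0,low[1]=?,low[2]=2,low[3]=?,low[4]=?,low[5]=1); scc=(scc[0]=?,scc[1]=?,scc[2]=0,scc[3]=?,scc[4]=?,scc[5]=?)
step 2: low=(low[0]=0,low[1]=?,low[2]=2,low[3]=?,low[4]=0,low[5]=1); scc=(scc[0]=?,scc[1]=?,scc[2]=0,scc[3]=?,scc[4]=?,scc[5]=?)
step 3: low=(low[0]=0,low[1]=?,low[2]=2,low[3]=?,low[4]=0,low[5]=0); scc=(scc[0]=?,scc[1]=?,scc[2]=0,scc[3]=?,scc[4]=?,scc[5]=?)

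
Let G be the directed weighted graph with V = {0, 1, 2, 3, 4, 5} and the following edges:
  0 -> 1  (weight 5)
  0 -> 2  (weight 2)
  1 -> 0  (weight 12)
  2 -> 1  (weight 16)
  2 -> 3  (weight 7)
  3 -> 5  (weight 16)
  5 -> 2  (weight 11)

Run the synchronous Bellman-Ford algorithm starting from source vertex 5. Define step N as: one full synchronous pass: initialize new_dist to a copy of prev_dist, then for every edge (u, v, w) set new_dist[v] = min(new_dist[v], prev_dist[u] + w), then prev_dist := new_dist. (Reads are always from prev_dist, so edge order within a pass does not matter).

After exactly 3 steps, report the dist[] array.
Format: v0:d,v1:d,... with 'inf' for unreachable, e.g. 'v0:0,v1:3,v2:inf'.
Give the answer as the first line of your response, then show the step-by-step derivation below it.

v0:39,v1:27,v2:11,v3:18,v4:inf,v5:0

step 1: dist = v0:inf,v1:inf,v2:11,v3:inf,v4:inf,v5:0
step 2: dist = v0:inf,v1:27,v2:11,v3:18,v4:inf,v5:0
step 3: dist = v0:39,v1:27,v2:11,v3:18,v4:inf,v5:0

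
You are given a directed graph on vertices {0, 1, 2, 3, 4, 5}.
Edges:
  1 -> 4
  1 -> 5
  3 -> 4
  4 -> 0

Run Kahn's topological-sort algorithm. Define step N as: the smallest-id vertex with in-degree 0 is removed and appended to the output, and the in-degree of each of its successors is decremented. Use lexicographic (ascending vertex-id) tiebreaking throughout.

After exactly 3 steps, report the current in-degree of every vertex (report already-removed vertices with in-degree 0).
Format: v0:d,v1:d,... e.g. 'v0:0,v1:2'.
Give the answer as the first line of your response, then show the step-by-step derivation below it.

v0:1,v1:0,v2:0,v3:0,v4:0,v5:0

step 1: output 1; order=[1]; indeg=(1,0,0,0,1,0)
step 2: output 2; order=[1,2]; indeg=(1,0,0,0,1,0)
step 3: output 3; order=[1,2,3]; indeg=(1,0,0,0,0,0)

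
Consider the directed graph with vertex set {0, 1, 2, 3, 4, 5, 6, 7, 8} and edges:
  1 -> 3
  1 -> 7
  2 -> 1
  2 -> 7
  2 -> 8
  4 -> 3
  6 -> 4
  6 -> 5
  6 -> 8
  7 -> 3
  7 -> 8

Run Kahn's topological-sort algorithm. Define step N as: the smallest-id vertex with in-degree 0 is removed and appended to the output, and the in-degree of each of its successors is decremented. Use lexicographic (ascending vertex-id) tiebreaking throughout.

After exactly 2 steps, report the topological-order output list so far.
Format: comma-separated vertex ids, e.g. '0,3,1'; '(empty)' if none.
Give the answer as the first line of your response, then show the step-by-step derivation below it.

0,2

step 1: output 0; order=[0]; indeg=(0,1,0,3,1,1,0,2,3)
step 2: output 2; order=[0,2]; indeg=(0,0,0,3,1,1,0,1,2)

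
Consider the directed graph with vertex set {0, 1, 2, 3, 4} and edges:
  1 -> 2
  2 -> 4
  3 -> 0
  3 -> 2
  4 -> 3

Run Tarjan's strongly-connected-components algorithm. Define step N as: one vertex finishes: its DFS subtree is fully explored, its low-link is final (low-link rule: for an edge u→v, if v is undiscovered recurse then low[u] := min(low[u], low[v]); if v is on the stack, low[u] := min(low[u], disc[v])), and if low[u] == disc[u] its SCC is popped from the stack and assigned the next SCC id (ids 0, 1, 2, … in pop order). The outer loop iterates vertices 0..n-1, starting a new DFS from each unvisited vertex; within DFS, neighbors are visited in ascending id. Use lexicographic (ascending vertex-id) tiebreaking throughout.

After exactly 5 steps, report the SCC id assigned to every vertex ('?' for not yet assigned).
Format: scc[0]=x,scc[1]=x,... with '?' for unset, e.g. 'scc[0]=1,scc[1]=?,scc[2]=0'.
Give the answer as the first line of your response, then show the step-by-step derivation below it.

scc[0]=0,scc[1]=2,scc[2]=1,scc[3]=1,scc[4]=1

step 1: low=(low[0]=0,low[1]=?,low[2]=?,low[3]=?,low[4]=?); scc=(scc[0]=0,scc[1]=?,scc[2]=?,scc[3]=?,scc[4]=?)
step 2: low=(low[0]=0,low[1]=1,low[2]=2,low[3]=2,low[4]=3); scc=(scc[0]=0,scc[1]=?,scc[2]=?,scc[3]=?,scc[4]=?)
step 3: low=(low[0]=0,low[1]=1,low[2]=2,low[3]=2,low[4]=2); scc=(scc[0]=0,scc[1]=?,scc[2]=?,scc[3]=?,scc[4]=?)
step 4: low=(low[0]=0,low[1]=1,low[2]=2,low[3]=2,low[4]=2); scc=(scc[0]=0,scc[1]=?,scc[2]=1,scc[3]=1,scc[4]=1)
step 5: low=(low[0]=0,low[1]=1,low[2]=2,low[3]=2,low[4]=2); scc=(scc[0]=0,scc[1]=2,scc[2]=1,scc[3]=1,scc[4]=1)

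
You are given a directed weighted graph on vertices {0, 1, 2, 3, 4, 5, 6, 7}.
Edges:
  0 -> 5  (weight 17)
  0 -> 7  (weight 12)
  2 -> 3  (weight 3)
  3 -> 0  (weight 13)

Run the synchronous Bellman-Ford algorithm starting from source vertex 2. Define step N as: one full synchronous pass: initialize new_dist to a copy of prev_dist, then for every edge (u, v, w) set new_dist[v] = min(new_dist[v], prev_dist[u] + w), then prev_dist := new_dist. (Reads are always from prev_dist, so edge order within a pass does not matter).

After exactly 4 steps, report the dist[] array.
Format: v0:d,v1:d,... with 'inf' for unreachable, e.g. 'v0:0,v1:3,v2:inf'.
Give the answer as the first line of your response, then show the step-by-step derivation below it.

v0:16,v1:inf,v2:0,v3:3,v4:inf,v5:33,v6:inf,v7:28

step 1: dist = v0:inf,v1:inf,v2:0,v3:3,v4:inf,v5:inf,v6:inf,v7:inf
step 2: dist = v0:16,v1:inf,v2:0,v3:3,v4:inf,v5:inf,v6:inf,v7:inf
step 3: dist = v0:16,v1:inf,v2:0,v3:3,v4:inf,v5:33,v6:inf,v7:28
step 4: dist = v0:16,v1:inf,v2:0,v3:3,v4:inf,v5:33,v6:inf,v7:28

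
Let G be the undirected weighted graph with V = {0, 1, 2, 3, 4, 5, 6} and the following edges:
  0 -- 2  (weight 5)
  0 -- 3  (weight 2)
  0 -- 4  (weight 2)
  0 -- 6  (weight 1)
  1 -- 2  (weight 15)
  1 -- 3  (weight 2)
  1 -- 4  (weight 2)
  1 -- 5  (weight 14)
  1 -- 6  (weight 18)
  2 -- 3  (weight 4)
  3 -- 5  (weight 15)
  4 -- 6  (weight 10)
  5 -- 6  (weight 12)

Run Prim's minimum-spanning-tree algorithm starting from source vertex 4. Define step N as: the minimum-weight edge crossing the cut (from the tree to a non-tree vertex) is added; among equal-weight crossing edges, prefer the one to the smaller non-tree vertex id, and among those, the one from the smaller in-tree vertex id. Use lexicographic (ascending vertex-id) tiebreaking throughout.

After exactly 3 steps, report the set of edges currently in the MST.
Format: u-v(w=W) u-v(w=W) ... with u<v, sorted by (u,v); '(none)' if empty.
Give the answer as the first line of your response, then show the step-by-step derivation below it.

0-4(w=2) 0-6(w=1) 1-4(w=2)

step 1: add edge 0-4 (w=2); MST = {0-4(w=2)}
step 2: add edge 0-6 (w=1); MST = {0-4(w=2) 0-6(w=1)}
step 3: add edge 1-4 (w=2); MST = {0-4(w=2) 0-6(w=1) 1-4(w=2)}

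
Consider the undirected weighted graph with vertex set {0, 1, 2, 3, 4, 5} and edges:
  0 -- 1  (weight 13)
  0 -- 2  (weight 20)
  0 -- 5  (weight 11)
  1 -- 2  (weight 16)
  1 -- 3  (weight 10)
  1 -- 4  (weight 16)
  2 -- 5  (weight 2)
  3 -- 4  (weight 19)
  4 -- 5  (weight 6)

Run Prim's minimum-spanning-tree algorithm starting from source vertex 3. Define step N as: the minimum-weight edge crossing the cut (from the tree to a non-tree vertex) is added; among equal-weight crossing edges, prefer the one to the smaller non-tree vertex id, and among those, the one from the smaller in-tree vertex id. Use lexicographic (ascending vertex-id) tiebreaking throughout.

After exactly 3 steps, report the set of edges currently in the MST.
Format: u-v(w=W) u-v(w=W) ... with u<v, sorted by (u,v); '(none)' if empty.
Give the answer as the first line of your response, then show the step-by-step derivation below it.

0-1(w=13) 0-5(w=11) 1-3(w=10)

step 1: add edge 1-3 (w=10); MST = {1-3(w=10)}
step 2: add edge 0-1 (w=13); MST = {0-1(w=13) 1-3(w=10)}
step 3: add edge 0-5 (w=11); MST = {0-1(w=13) 0-5(w=11) 1-3(w=10)}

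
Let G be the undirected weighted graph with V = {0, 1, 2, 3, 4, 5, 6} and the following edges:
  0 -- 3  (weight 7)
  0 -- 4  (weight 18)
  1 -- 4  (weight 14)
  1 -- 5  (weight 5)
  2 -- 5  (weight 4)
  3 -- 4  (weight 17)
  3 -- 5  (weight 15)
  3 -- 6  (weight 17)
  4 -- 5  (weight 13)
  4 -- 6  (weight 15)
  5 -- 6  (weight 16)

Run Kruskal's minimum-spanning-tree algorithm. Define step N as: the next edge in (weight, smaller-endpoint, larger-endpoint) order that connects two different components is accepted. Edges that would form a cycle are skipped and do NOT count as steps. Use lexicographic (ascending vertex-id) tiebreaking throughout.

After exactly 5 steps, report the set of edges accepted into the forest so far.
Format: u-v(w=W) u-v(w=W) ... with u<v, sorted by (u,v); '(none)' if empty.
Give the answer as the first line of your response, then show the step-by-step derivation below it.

0-3(w=7) 1-5(w=5) 2-5(w=4) 3-5(w=15) 4-5(w=13)

step 1: add edge 2-5 (w=4); MST = {2-5(w=4)}
step 2: add edge 1-5 (w=5); MST = {1-5(w=5) 2-5(w=4)}
step 3: add edge 0-3 (w=7); MST = {0-3(w=7) 1-5(w=5) 2-5(w=4)}
step 4: add edge 4-5 (w=13); MST = {0-3(w=7) 1-5(w=5) 2-5(w=4) 4-5(w=13)}
step 5: add edge 3-5 (w=15); MST = {0-3(w=7) 1-5(w=5) 2-5(w=4) 3-5(w=15) 4-5(w=13)}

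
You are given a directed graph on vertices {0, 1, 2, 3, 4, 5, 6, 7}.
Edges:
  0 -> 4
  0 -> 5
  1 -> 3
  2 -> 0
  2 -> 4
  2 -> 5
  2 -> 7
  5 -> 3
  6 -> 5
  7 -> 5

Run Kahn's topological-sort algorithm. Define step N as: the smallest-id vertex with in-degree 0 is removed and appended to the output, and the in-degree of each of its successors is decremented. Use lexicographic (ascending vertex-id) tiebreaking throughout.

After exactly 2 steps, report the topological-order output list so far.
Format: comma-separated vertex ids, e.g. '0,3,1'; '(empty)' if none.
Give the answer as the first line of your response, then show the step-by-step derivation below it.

1,2

step 1: output 1; order=[1]; indeg=(1,0,0,1,2,4,0,1)
step 2: output 2; order=[1,2]; indeg=(0,0,0,1,1,3,0,0)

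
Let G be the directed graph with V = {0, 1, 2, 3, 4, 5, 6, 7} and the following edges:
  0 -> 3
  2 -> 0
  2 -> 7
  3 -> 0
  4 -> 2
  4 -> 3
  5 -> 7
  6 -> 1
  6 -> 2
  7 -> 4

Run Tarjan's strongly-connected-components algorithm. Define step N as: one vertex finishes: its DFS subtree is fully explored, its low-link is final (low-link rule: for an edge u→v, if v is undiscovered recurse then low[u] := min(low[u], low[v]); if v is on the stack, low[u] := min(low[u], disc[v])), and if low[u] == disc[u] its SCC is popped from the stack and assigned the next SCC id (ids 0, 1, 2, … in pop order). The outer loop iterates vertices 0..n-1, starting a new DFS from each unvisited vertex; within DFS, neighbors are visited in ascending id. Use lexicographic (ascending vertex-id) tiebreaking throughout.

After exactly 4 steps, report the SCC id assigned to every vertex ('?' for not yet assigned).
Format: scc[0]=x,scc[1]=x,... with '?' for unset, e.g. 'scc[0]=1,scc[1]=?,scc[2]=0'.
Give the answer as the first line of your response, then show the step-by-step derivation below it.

scc[0]=0,scc[1]=1,scc[2]=?,scc[3]=0,scc[4]=?,scc[5]=?,scc[6]=?,scc[7]=?

step 1: low=(low[0]=0,low[1]=?,low[2]=?,low[3]=0,low[4]=?,low[5]=?,low[6]=?,low[7]=?); scc=(scc[0]=?,scc[1]=?,scc[2]=?,scc[3]=?,scc[4]=?,scc[5]=?,scc[6]=?,scc[7]=?)
step 2: low=(low[0]=0,low[1]=?,low[2]=?,low[3]=0,low[4]=?,low[5]=?,low[6]=?,low[7]=?); scc=(scc[0]=0,scc[1]=?,scc[2]=?,scc[3]=0,scc[4]=?,scc[5]=?,scc[6]=?,scc[7]=?)
step 3: low=(low[0]=0,low[1]=2,low[2]=?,low[3]=0,low[4]=?,low[5]=?,low[6]=?,low[7]=?); scc=(scc[0]=0,scc[1]=1,scc[2]=?,scc[3]=0,scc[4]=?,scc[5]=?,scc[6]=?,scc[7]=?)
step 4: low=(low[0]=0,low[1]=2,low[2]=3,low[3]=0,low[4]=3,low[5]=?,low[6]=?,low[7]=4); scc=(scc[0]=0,scc[1]=1,scc[2]=?,scc[3]=0,scc[4]=?,scc[5]=?,scc[6]=?,scc[7]=?)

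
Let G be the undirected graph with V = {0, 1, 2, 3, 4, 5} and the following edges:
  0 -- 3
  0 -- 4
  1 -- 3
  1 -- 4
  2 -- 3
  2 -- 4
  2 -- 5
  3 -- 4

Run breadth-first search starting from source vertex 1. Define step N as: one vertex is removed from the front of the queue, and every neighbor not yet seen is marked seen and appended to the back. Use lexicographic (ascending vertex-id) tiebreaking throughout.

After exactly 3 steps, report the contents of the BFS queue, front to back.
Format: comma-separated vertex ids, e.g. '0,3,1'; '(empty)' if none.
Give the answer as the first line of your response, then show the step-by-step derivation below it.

0,2

step 1: dequeue 1; queue=[3,4]; order=1
step 2: dequeue 3; queue=[4,0,2]; order=1,3
step 3: dequeue 4; queue=[0,2]; order=1,3,4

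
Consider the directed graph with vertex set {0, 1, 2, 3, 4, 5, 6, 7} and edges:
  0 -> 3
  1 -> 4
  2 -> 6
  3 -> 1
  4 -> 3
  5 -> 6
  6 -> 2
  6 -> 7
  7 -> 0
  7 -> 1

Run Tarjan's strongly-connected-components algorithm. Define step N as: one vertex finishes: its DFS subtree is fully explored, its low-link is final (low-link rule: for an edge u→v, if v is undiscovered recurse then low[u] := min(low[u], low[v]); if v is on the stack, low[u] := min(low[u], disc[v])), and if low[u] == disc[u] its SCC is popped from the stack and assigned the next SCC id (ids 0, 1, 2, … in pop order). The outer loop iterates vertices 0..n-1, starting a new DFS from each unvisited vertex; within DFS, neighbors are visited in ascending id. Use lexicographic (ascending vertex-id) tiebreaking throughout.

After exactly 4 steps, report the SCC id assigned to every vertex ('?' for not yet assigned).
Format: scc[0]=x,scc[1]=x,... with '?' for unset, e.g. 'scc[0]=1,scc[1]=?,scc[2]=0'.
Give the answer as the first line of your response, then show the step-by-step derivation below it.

scc[0]=1,scc[1]=0,scc[2]=?,scc[3]=0,scc[4]=0,scc[5]=?,scc[6]=?,scc[7]=?

step 1: low=(low[0]=0,low[1]=2,low[2]=?,low[3]=1,low[4]=1,low[5]=?,low[6]=?,low[7]=?); scc=(scc[0]=?,scc[1]=?,scc[2]=?,scc[3]=?,scc[4]=?,scc[5]=?,scc[6]=?,scc[7]=?)
step 2: low=(low[0]=0,low[1]=1,low[2]=?,low[3]=1,low[4]=1,low[5]=?,low[6]=?,low[7]=?); scc=(scc[0]=?,scc[1]=?,scc[2]=?,scc[3]=?,scc[4]=?,scc[5]=?,scc[6]=?,scc[7]=?)
step 3: low=(low[0]=0,low[1]=1,low[2]=?,low[3]=1,low[4]=1,low[5]=?,low[6]=?,low[7]=?); scc=(scc[0]=?,scc[1]=0,scc[2]=?,scc[3]=0,scc[4]=0,scc[5]=?,scc[6]=?,scc[7]=?)
step 4: low=(low[0]=0,low[1]=1,low[2]=?,low[3]=1,low[4]=1,low[5]=?,low[6]=?,low[7]=?); scc=(scc[0]=1,scc[1]=0,scc[2]=?,scc[3]=0,scc[4]=0,scc[5]=?,scc[6]=?,scc[7]=?)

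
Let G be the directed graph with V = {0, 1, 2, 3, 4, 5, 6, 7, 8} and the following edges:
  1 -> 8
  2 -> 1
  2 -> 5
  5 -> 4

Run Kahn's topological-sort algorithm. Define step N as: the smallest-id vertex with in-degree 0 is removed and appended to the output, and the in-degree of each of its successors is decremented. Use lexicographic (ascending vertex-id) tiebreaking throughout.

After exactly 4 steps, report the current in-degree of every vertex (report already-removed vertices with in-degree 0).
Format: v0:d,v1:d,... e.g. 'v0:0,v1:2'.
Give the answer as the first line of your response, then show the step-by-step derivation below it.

v0:0,v1:0,v2:0,v3:0,v4:1,v5:0,v6:0,v7:0,v8:0

step 1: output 0; order=[0]; indeg=(0,1,0,0,1,1,0,0,1)
step 2: output 2; order=[0,2]; indeg=(0,0,0,0,1,0,0,0,1)
step 3: output 1; order=[0,2,1]; indeg=(0,0,0,0,1,0,0,0,0)
step 4: output 3; order=[0,2,1,3]; indeg=(0,0,0,0,1,0,0,0,0)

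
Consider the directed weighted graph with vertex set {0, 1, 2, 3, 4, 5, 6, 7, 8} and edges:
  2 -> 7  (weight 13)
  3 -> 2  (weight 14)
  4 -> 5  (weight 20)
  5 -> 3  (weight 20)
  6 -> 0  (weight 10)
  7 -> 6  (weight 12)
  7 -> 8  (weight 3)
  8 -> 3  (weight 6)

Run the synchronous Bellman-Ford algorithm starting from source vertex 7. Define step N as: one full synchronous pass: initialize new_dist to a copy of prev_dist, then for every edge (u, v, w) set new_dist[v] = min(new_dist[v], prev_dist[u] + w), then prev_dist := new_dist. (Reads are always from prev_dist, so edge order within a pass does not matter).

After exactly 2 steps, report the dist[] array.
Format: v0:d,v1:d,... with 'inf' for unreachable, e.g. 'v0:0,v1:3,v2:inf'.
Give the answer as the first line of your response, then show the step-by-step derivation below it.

v0:22,v1:inf,v2:inf,v3:9,v4:inf,v5:inf,v6:12,v7:0,v8:3

step 1: dist = v0:inf,v1:inf,v2:inf,v3:inf,v4:inf,v5:inf,v6:12,v7:0,v8:3
step 2: dist = v0:22,v1:inf,v2:inf,v3:9,v4:inf,v5:inf,v6:12,v7:0,v8:3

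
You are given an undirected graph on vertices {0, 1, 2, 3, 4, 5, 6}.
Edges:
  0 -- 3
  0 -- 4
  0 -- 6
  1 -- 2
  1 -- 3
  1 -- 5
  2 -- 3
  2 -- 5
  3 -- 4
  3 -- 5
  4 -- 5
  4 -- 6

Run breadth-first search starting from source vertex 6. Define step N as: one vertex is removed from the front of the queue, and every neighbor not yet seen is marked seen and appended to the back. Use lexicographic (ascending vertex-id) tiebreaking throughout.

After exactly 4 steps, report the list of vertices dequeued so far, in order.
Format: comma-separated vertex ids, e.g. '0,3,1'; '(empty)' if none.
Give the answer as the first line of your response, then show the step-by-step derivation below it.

6,0,4,3

step 1: dequeue 6; queue=[0,4]; order=6
step 2: dequeue 0; queue=[4,3]; order=6,0
step 3: dequeue 4; queue=[3,5]; order=6,0,4
step 4: dequeue 3; queue=[5,1,2]; order=6,0,4,3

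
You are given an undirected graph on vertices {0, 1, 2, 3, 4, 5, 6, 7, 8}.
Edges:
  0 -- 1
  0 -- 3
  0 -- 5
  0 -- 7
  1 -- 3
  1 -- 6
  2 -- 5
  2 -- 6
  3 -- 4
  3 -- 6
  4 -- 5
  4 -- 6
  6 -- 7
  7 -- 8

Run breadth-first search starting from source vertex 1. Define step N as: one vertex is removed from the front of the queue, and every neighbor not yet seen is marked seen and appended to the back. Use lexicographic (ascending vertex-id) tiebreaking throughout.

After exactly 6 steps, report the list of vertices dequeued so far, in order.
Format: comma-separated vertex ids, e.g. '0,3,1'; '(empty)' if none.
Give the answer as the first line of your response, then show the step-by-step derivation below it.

1,0,3,6,5,7

step 1: dequeue 1; queue=[0,3,6]; order=1
step 2: dequeue 0; queue=[3,6,5,7]; order=1,0
step 3: dequeue 3; queue=[6,5,7,4]; order=1,0,3
step 4: dequeue 6; queue=[5,7,4,2]; order=1,0,3,6
step 5: dequeue 5; queue=[7,4,2]; order=1,0,3,6,5
step 6: dequeue 7; queue=[4,2,8]; order=1,0,3,6,5,7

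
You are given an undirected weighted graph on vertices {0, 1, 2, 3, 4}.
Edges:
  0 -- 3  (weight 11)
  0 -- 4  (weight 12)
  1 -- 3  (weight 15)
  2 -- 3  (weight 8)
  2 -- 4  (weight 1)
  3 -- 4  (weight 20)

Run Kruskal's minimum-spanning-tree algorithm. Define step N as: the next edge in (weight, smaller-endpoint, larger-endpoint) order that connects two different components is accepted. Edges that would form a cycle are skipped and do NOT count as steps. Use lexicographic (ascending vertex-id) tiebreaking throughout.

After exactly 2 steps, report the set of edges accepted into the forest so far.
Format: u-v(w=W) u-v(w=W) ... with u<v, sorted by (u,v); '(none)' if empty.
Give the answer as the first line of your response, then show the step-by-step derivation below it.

2-3(w=8) 2-4(w=1)

step 1: add edge 2-4 (w=1); MST = {2-4(w=1)}
step 2: add edge 2-3 (w=8); MST = {2-3(w=8) 2-4(w=1)}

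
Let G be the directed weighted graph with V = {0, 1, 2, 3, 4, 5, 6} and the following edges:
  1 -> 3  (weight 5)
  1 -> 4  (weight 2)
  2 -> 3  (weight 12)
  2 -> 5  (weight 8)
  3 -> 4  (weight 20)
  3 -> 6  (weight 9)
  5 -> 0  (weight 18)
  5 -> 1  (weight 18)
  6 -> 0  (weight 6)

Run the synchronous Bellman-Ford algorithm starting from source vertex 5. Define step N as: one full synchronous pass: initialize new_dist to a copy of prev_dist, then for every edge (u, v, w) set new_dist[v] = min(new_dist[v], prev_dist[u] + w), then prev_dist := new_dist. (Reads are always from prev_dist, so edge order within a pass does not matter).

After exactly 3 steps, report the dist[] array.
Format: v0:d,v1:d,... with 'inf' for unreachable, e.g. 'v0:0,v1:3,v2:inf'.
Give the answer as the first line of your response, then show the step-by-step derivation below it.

v0:18,v1:18,v2:inf,v3:23,v4:20,v5:0,v6:32

step 1: dist = v0:18,v1:18,v2:inf,v3:inf,v4:inf,v5:0,v6:inf
step 2: dist = v0:18,v1:18,v2:inf,v3:23,v4:20,v5:0,v6:inf
step 3: dist = v0:18,v1:18,v2:inf,v3:23,v4:20,v5:0,v6:32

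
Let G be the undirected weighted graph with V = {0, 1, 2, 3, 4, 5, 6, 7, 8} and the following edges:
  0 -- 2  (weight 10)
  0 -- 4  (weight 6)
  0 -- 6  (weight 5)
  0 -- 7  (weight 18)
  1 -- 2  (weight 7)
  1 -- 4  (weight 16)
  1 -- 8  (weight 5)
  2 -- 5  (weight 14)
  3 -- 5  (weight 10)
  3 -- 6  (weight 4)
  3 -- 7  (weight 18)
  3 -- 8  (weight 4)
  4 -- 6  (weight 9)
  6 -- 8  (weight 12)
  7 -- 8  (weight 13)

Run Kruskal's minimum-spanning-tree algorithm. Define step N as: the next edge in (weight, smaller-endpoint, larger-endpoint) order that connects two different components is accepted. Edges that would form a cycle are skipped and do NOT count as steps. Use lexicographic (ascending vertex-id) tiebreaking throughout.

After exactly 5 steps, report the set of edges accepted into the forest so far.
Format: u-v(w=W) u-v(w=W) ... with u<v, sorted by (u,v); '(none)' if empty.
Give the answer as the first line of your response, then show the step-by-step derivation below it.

0-4(w=6) 0-6(w=5) 1-8(w=5) 3-6(w=4) 3-8(w=4)

step 1: add edge 3-6 (w=4); MST = {3-6(w=4)}
step 2: add edge 3-8 (w=4); MST = {3-6(w=4) 3-8(w=4)}
step 3: add edge 0-6 (w=5); MST = {0-6(w=5) 3-6(w=4) 3-8(w=4)}
step 4: add edge 1-8 (w=5); MST = {0-6(w=5) 1-8(w=5) 3-6(w=4) 3-8(w=4)}
step 5: add edge 0-4 (w=6); MST = {0-4(w=6) 0-6(w=5) 1-8(w=5) 3-6(w=4) 3-8(w=4)}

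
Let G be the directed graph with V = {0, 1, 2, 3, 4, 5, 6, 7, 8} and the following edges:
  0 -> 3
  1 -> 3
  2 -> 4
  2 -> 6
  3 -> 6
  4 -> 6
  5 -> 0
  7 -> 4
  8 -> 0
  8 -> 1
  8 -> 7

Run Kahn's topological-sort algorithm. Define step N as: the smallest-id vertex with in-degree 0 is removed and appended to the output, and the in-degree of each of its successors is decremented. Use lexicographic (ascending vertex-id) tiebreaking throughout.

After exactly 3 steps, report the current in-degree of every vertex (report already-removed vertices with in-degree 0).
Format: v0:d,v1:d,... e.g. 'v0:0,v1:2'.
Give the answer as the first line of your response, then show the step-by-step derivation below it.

v0:0,v1:0,v2:0,v3:2,v4:1,v5:0,v6:2,v7:0,v8:0

step 1: output 2; order=[2]; indeg=(2,1,0,2,1,0,2,1,0)
step 2: output 5; order=[2,5]; indeg=(1,1,0,2,1,0,2,1,0)
step 3: output 8; order=[2,5,8]; indeg=(0,0,0,2,1,0,2,0,0)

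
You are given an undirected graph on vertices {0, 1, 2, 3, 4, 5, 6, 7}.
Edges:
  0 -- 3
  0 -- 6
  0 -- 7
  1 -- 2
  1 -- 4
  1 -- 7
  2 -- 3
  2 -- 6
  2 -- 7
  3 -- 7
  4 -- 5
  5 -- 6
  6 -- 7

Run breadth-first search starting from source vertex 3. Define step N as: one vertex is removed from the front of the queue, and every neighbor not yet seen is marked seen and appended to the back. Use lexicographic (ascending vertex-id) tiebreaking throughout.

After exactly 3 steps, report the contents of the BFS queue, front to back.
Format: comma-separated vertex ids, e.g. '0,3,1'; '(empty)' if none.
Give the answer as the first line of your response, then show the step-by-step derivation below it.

7,6,1

step 1: dequeue 3; queue=[0,2,7]; order=3
step 2: dequeue 0; queue=[2,7,6]; order=3,0
step 3: dequeue 2; queue=[7,6,1]; order=3,0,2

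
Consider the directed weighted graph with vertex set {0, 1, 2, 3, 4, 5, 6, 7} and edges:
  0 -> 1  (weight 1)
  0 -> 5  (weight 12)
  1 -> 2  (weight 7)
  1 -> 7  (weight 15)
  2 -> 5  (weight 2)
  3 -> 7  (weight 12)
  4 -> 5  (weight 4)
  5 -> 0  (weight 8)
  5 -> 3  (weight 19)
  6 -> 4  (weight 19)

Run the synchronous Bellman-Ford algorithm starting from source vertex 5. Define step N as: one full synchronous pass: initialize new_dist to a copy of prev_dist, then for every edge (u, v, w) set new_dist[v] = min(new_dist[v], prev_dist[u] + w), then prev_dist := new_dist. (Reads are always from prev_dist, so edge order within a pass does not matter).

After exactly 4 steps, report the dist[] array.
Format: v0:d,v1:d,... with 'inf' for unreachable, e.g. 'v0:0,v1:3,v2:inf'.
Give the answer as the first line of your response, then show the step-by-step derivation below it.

v0:8,v1:9,v2:16,v3:19,v4:inf,v5:0,v6:inf,v7:24

step 1: dist = v0:8,v1:inf,v2:inf,v3:19,v4:inf,v5:0,v6:inf,v7:inf
step 2: dist = v0:8,v1:9,v2:inf,v3:19,v4:inf,v5:0,v6:inf,v7:31
step 3: dist = v0:8,v1:9,v2:16,v3:19,v4:inf,v5:0,v6:inf,v7:24
step 4: dist = v0:8,v1:9,v2:16,v3:19,v4:inf,v5:0,v6:inf,v7:24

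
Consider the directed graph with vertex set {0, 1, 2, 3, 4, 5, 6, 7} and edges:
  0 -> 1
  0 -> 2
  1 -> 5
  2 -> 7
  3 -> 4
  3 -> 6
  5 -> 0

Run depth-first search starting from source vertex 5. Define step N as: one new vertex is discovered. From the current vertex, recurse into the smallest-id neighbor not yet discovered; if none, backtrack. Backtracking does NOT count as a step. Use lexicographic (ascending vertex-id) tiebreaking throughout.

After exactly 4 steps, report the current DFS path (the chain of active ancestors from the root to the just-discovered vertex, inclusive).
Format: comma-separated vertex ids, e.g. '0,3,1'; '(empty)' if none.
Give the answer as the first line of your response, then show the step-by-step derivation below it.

5,0,2

step 1: discover 5; path=5; order=5
step 2: discover 0; path=5>0; order=5,0
step 3: discover 1; path=5>0>1; order=5,0,1
step 4: discover 2; path=5>0>2; order=5,0,1,2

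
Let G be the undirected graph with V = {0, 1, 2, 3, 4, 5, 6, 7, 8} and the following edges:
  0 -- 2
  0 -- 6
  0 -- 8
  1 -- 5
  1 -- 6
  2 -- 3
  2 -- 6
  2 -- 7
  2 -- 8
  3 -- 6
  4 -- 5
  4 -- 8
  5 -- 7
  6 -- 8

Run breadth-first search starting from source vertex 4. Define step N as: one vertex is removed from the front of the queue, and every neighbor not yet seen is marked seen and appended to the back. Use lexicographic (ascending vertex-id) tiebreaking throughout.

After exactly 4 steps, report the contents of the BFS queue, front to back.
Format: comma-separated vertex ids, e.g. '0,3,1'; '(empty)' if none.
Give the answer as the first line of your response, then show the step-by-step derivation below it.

7,0,2,6

step 1: dequeue 4; queue=[5,8]; order=4
step 2: dequeue 5; queue=[8,1,7]; order=4,5
step 3: dequeue 8; queue=[1,7,0,2,6]; order=4,5,8
step 4: dequeue 1; queue=[7,0,2,6]; order=4,5,8,1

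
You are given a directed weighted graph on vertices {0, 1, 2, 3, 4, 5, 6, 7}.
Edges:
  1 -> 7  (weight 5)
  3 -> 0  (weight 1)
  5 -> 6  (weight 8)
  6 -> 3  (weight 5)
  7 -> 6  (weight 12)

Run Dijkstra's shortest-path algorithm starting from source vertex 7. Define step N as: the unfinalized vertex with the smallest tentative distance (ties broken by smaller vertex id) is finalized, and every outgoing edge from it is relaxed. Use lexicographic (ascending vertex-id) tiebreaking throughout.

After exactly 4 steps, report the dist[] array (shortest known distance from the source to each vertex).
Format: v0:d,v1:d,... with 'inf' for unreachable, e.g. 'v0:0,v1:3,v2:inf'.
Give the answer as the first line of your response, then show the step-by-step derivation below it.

v0:18,v1:inf,v2:inf,v3:17,v4:inf,v5:inf,v6:12,v7:0

step 1: dist = v0:inf,v1:inf,v2:inf,v3:inf,v4:inf,v5:inf,v6:12,v7:0
step 2: dist = v0:inf,v1:inf,v2:inf,v3:17,v4:inf,v5:inf,v6:12,v7:0
step 3: dist = v0:18,v1:inf,v2:inf,v3:17,v4:inf,v5:inf,v6:12,v7:0
step 4: dist = v0:18,v1:inf,v2:inf,v3:17,v4:inf,v5:inf,v6:12,v7:0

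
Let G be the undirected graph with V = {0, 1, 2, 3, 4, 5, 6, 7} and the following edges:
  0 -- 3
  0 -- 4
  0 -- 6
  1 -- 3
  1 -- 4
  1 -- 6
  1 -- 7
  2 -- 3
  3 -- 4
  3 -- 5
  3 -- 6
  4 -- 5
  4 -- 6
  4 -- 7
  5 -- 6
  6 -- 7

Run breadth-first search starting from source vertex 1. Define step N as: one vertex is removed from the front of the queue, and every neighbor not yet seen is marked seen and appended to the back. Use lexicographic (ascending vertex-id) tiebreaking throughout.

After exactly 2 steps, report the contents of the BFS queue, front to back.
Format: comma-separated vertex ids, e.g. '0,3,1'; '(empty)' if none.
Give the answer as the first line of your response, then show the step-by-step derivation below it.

4,6,7,0,2,5

step 1: dequeue 1; queue=[3,4,6,7]; order=1
step 2: dequeue 3; queue=[4,6,7,0,2,5]; order=1,3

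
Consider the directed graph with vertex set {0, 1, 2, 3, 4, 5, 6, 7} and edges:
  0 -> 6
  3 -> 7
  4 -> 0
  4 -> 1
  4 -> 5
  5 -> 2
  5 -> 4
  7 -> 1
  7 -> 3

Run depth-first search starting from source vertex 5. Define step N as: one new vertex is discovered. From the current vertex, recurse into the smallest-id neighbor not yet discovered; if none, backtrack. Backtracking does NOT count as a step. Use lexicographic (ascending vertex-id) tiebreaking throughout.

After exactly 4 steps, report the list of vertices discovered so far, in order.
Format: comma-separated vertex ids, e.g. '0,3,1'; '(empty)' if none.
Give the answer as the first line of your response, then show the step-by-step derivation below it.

5,2,4,0

step 1: discover 5; path=5; order=5
step 2: discover 2; path=5>2; order=5,2
step 3: discover 4; path=5>4; order=5,2,4
step 4: discover 0; path=5>4>0; order=5,2,4,0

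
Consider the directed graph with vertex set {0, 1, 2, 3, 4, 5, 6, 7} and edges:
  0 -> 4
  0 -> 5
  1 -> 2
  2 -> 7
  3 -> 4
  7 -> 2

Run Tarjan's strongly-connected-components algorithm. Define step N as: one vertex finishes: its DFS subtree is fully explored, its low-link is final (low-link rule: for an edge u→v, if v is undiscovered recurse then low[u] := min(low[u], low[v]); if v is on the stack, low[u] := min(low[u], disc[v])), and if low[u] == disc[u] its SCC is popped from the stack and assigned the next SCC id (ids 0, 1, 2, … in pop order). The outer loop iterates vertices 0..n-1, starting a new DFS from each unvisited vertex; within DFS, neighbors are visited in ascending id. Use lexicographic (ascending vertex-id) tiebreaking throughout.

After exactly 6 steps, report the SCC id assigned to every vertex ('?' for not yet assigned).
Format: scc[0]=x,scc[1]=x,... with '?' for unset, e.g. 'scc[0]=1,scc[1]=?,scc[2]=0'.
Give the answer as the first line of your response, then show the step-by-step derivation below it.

scc[0]=2,scc[1]=4,scc[2]=3,scc[3]=?,scc[4]=0,scc[5]=1,scc[6]=?,scc[7]=3

step 1: low=(low[0]=0,low[1]=?,low[2]=?,low[3]=?,low[4]=1,low[5]=?,low[6]=?,low[7]=?); scc=(scc[0]=?,scc[1]=?,scc[2]=?,scc[3]=?,scc[4]=0,scc[5]=?,scc[6]=?,scc[7]=?)
step 2: low=(low[0]=0,low[1]=?,low[2]=?,low[3]=?,low[4]=1,low[5]=2,low[6]=?,low[7]=?); scc=(scc[0]=?,scc[1]=?,scc[2]=?,scc[3]=?,scc[4]=0,scc[5]=1,scc[6]=?,scc[7]=?)
step 3: low=(low[0]=0,low[1]=?,low[2]=?,low[3]=?,low[4]=1,low[5]=2,low[6]=?,low[7]=?); scc=(scc[0]=2,scc[1]=?,scc[2]=?,scc[3]=?,scc[4]=0,scc[5]=1,scc[6]=?,scc[7]=?)
step 4: low=(low[0]=0,low[1]=3,low[2]=4,low[3]=?,low[4]=1,low[5]=2,low[6]=?,low[7]=4); scc=(scc[0]=2,scc[1]=?,scc[2]=?,scc[3]=?,scc[4]=0,scc[5]=1,scc[6]=?,scc[7]=?)
step 5: low=(low[0]=0,low[1]=3,low[2]=4,low[3]=?,low[4]=1,low[5]=2,low[6]=?,low[7]=4); scc=(scc[0]=2,scc[1]=?,scc[2]=3,scc[3]=?,scc[4]=0,scc[5]=1,scc[6]=?,scc[7]=3)
step 6: low=(low[0]=0,low[1]=3,low[2]=4,low[3]=?,low[4]=1,low[5]=2,low[6]=?,low[7]=4); scc=(scc[0]=2,scc[1]=4,scc[2]=3,scc[3]=?,scc[4]=0,scc[5]=1,scc[6]=?,scc[7]=3)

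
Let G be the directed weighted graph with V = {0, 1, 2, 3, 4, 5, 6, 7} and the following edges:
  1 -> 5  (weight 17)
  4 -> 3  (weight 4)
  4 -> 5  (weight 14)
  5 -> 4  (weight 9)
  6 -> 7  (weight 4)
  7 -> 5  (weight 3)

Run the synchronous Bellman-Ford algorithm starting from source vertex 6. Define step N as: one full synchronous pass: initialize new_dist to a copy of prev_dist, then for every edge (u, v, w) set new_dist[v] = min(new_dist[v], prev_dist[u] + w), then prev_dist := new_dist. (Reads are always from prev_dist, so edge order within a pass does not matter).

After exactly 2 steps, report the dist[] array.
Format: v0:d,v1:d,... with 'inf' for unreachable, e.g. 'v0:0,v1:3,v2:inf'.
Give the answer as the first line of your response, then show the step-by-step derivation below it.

v0:inf,v1:inf,v2:inf,v3:inf,v4:inf,v5:7,v6:0,v7:4

step 1: dist = v0:inf,v1:inf,v2:inf,v3:inf,v4:inf,v5:inf,v6:0,v7:4
step 2: dist = v0:inf,v1:inf,v2:inf,v3:inf,v4:inf,v5:7,v6:0,v7:4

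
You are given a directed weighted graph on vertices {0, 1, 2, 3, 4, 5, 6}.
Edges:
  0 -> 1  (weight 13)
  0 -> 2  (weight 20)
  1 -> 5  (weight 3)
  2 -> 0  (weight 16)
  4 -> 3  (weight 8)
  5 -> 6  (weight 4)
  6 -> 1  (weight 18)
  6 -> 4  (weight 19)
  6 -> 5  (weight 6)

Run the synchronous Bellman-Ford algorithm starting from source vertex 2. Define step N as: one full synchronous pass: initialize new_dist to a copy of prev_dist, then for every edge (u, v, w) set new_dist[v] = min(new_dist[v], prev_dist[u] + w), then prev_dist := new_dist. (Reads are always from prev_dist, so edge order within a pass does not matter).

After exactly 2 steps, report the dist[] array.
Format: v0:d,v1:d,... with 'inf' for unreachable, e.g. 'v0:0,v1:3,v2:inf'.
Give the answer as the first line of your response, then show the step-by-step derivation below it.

v0:16,v1:29,v2:0,v3:inf,v4:inf,v5:inf,v6:inf

step 1: dist = v0:16,v1:inf,v2:0,v3:inf,v4:inf,v5:inf,v6:inf
step 2: dist = v0:16,v1:29,v2:0,v3:inf,v4:inf,v5:inf,v6:inf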